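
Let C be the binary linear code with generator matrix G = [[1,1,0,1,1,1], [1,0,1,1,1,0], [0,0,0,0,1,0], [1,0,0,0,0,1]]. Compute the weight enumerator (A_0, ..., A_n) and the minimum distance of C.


Weight distribution: A_0 = 1, A_1 = 1, A_2 = 2, A_3 = 6, A_4 = 5, A_5 = 1. Minimum distance d = 1.

Enumerate all 2^4 = 16 messages m ∈ F_2^4.
For each, compute codeword c = mG in F_2^6, then tally its weight.
  m = 0000 → c = 000000, weight = 0.
  m = 1000 → c = 110111, weight = 5.
  m = 0100 → c = 101110, weight = 4.
  m = 1100 → c = 011001, weight = 3.
  m = 0010 → c = 000010, weight = 1.
  m = 1010 → c = 110101, weight = 4.
  m = 0110 → c = 101100, weight = 3.
  m = 1110 → c = 011011, weight = 4.
  m = 0001 → c = 100001, weight = 2.
  m = 1001 → c = 010110, weight = 3.
  m = 0101 → c = 001111, weight = 4.
  m = 1101 → c = 111000, weight = 3.
  m = 0011 → c = 100011, weight = 3.
  m = 1011 → c = 010100, weight = 2.
  m = 0111 → c = 001101, weight = 3.
  m = 1111 → c = 111010, weight = 4.
Tally weights:
  weight 0: 1 codewords.
  weight 1: 1 codewords.
  weight 2: 2 codewords.
  weight 3: 6 codewords.
  weight 4: 5 codewords.
  weight 5: 1 codewords.
Minimum distance d = smallest w > 0 with A_w > 0 = 1.
Sanity: Σ A_w = 16 = 2^4 = 16 ✓.


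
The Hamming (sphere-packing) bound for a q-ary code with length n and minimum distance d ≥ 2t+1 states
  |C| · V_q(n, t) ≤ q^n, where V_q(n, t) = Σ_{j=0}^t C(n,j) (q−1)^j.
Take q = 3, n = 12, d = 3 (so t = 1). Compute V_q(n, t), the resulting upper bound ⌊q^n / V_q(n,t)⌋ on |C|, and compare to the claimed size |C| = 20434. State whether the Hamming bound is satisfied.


V_q(n, t) = 25, q^n = 531441, Hamming bound = 21257, |C| = 20434 ≤ bound (satisfied).

Step 1: Compute V_q(n, t) = Σ_{j=0}^1 C(n, j) (q−1)^j.
  j = 0: C(12,0)·(2)^0 = 1·1 = 1.
  j = 1: C(12,1)·(2)^1 = 12·2 = 24.
  V_q(n, t) = 1 + 24 = 25.
Step 2: q^n = 3^12 = 531441.
Step 3: Hamming bound ⌊q^n / V_q(n,t)⌋ = ⌊531441/25⌋ = 21257.
Step 4: Compare |C| = 20434 to 21257: satisfied.
The claimed |C| lies below the Hamming bound.


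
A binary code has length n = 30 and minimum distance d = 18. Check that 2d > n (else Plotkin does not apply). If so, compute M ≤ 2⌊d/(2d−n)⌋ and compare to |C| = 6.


Plotkin bound M ≤ 6; given |C| = 6 ≤ bound (satisfied).

Check applicability: 2d = 36, n = 30.
2d − n = 6 > 0, so Plotkin applies.
Compute d/(2d−n) = 18/6 ≈ 3.0000.
⌊d/(2d−n)⌋ = 3.
Plotkin bound: M ≤ 2·3 = 6.
Given |C| = 6, check: satisfied.
This |C| is at the Plotkin bound.


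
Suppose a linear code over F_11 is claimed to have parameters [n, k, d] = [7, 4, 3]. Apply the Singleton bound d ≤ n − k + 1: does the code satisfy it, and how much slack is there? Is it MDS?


Singleton RHS = n − k + 1 = 4, slack = 1, bound satisfied, not MDS.

Singleton bound: d ≤ n − k + 1.
Here n = 7, k = 4, so n − k + 1 = 4.
Given d = 3, check d ≤ 4: YES.
Slack = (n − k + 1) − d = 1.
The code is NOT MDS (slack = 1 > 0).
Description: the claimed parameters are [7, 4, 3]_11; such a code would be non-MDS.


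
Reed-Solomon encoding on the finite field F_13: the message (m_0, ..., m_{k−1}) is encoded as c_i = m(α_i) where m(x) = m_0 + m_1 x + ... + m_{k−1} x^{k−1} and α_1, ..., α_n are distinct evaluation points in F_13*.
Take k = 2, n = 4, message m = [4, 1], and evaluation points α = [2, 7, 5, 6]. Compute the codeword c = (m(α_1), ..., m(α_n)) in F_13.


c = [6, 11, 9, 10]

Message polynomial: m(x) = 4 + 1·x (mod 13).
For each evaluation point α_i, compute m(α_i) mod 13:
  α_1 = 2: Horner steps 1 → 6, so m(2) = 6.
  α_2 = 7: Horner steps 1 → 11, so m(7) = 11.
  α_3 = 5: Horner steps 1 → 9, so m(5) = 9.
  α_4 = 6: Horner steps 1 → 10, so m(6) = 10.
Codeword c = [6, 11, 9, 10] ∈ F_13^4.


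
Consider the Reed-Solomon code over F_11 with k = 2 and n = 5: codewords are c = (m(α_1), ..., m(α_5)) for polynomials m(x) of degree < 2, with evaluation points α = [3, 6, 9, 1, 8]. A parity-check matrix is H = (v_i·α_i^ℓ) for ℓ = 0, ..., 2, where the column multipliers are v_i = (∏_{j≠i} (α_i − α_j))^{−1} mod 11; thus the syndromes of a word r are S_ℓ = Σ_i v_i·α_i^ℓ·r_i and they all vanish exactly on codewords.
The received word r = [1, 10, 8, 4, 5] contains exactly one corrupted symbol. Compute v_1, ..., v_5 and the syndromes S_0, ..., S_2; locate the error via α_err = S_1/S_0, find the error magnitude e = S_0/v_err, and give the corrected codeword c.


S = (2, 2, 2), error at position 4, error magnitude e = 9, c = [1, 10, 8, 6, 5].

Step 1: column multipliers v_i = (∏_{j≠i}(α_i − α_j))^{−1} mod 11.
  i = 1 (α = 3): (3−6)(3−9)(3−1)(3−8) = (−3)·(−6)·2·(−5) = −180 ≡ 7, so v_1 = 7^{−1} = 8 (mod 11).
  i = 2 (α = 6): (6−3)(6−9)(6−1)(6−8) = 3·(−3)·5·(−2) = 90 ≡ 2, so v_2 = 2^{−1} = 6 (mod 11).
  i = 3 (α = 9): (9−3)(9−6)(9−1)(9−8) = 6·3·8·1 = 144 ≡ 1, so v_3 = 1^{−1} = 1 (mod 11).
  i = 4 (α = 1): (1−3)(1−6)(1−9)(1−8) = (−2)·(−5)·(−8)·(−7) = 560 ≡ 10, so v_4 = 10^{−1} = 10 (mod 11).
  i = 5 (α = 8): (8−3)(8−6)(8−9)(8−1) = 5·2·(−1)·7 = −70 ≡ 7, so v_5 = 7^{−1} = 8 (mod 11).
  v = [8, 6, 1, 10, 8].
Step 2: syndromes of r = [1, 10, 8, 4, 5] (all sums mod 11).
  S_0 = Σ v_i r_i = 8·1 + 6·10 + 1·8 + 10·4 + 8·5 = 156 ≡ 2.
  S_1 = Σ v_i α_i r_i = 8·3·1 + 6·6·10 + 1·9·8 + 10·1·4 + 8·8·5 = 816 ≡ 2.
  α_i^2 mod 11 = [9, 3, 4, 1, 9].
  S_2 = Σ v_i α_i^2 r_i = 8·9·1 + 6·3·10 + 1·4·8 + 10·1·4 + 8·9·5 = 684 ≡ 2.
  S = (2, 2, 2) ≠ 0, so r is not a codeword (an error is present).
Step 3: locate the error. For a single error e at position i, S_ℓ = v_i·e·α_i^ℓ, so α_err = S_1/S_0.
  S_0^{−1} = 2^{−1} = 6 (mod 11), so α_err = 2·6 = 12 ≡ 1 = α_4. Error position i = 4.
  Consistency check: S_2/S_1 = 2·6 = 12 ≡ 1 = α_err ✓ (single-error assumption holds).
Step 4: error magnitude e = S_0/v_4 = S_0·∏_{j≠4}(α_4 − α_j) = 2·10 = 20 ≡ 9 (mod 11).
Step 5: correct position 4: c_4 = r_4 − e = 4 − 9 ≡ 6 (mod 11). Hence c = [1, 10, 8, 6, 5].
  Check: interpolating c through the α_i gives m(x) = 3 + 3·x (degree < 2) with m(α_i) = c_i for every i, so c is indeed a codeword.


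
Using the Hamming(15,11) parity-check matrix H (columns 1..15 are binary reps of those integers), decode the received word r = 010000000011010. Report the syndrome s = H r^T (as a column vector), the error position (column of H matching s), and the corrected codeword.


s = (1, 0, 1, 1)^T, error position = 11, corrected codeword c = 010000000001010

Compute s = H r^T mod 2 one row at a time:
  s_1 = 0 + 0 + 0 + 1 + 1 + 0 + 1 + 0 = 3 ≡ 1 (mod 2).
  s_2 = 0 + 0 + 0 + 0 + 1 + 0 + 1 + 0 = 2 ≡ 0 (mod 2).
  s_3 = 1 + 0 + 0 + 0 + 0 + 1 + 1 + 0 = 3 ≡ 1 (mod 2).
  s_4 = 0 + 0 + 0 + 0 + 0 + 1 + 0 + 0 = 1 ≡ 1 (mod 2).
s = (1, 0, 1, 1)^T — this equals column 11 of H (binary 1011), so error is at position 11.
Correct: flip bit 11 of r = 010000000011010 to get c = 010000000001010.


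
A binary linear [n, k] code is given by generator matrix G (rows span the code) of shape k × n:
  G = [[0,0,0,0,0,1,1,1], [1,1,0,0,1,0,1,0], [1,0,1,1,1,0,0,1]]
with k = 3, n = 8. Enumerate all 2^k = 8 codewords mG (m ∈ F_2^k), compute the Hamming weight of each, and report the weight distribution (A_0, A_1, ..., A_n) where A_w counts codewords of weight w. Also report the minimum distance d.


Weight distribution: A_0 = 1, A_3 = 1, A_4 = 2, A_5 = 3, A_6 = 1. Minimum distance d = 3.

Enumerate all 2^3 = 8 messages m ∈ F_2^3.
For each, compute codeword c = mG in F_2^8, then tally its weight.
  m = 000 → c = 00000000, weight = 0.
  m = 100 → c = 00000111, weight = 3.
  m = 010 → c = 11001010, weight = 4.
  m = 110 → c = 11001101, weight = 5.
  m = 001 → c = 10111001, weight = 5.
  m = 101 → c = 10111110, weight = 6.
  m = 011 → c = 01110011, weight = 5.
  m = 111 → c = 01110100, weight = 4.
Tally weights:
  weight 0: 1 codewords.
  weight 3: 1 codewords.
  weight 4: 2 codewords.
  weight 5: 3 codewords.
  weight 6: 1 codewords.
Minimum distance d = smallest w > 0 with A_w > 0 = 3.
Sanity: Σ A_w = 8 = 2^3 = 8 ✓.


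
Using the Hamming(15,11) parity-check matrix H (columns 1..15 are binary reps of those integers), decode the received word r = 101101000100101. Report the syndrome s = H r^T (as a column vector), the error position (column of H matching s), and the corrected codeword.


s = (1, 0, 0, 0)^T, error position = 8, corrected codeword c = 101101010100101

Compute s = H r^T mod 2 one row at a time:
  s_1 = 0 + 0 + 1 + 0 + 0 + 1 + 0 + 1 = 3 ≡ 1 (mod 2).
  s_2 = 1 + 0 + 1 + 0 + 0 + 1 + 0 + 1 = 4 ≡ 0 (mod 2).
  s_3 = 0 + 1 + 1 + 0 + 1 + 0 + 0 + 1 = 4 ≡ 0 (mod 2).
  s_4 = 1 + 1 + 0 + 0 + 0 + 0 + 1 + 1 = 4 ≡ 0 (mod 2).
s = (1, 0, 0, 0)^T — this equals column 8 of H (binary 1000), so error is at position 8.
Correct: flip bit 8 of r = 101101000100101 to get c = 101101010100101.


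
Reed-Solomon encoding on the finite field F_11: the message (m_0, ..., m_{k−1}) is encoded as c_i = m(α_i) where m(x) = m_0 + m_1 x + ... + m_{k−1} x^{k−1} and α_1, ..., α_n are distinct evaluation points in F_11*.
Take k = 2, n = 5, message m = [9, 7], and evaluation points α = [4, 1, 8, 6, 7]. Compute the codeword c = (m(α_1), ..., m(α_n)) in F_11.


c = [4, 5, 10, 7, 3]

Message polynomial: m(x) = 9 + 7·x (mod 11).
For each evaluation point α_i, compute m(α_i) mod 11:
  α_1 = 4: Horner steps 7 → 4, so m(4) = 4.
  α_2 = 1: Horner steps 7 → 5, so m(1) = 5.
  α_3 = 8: Horner steps 7 → 10, so m(8) = 10.
  α_4 = 6: Horner steps 7 → 7, so m(6) = 7.
  α_5 = 7: Horner steps 7 → 3, so m(7) = 3.
Codeword c = [4, 5, 10, 7, 3] ∈ F_11^5.


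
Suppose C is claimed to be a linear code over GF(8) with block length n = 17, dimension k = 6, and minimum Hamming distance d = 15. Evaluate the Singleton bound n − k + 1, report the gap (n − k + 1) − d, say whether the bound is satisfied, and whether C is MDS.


Singleton RHS = n − k + 1 = 12, slack = -3, bound violated (no such code; not MDS).

Singleton bound: d ≤ n − k + 1.
Here n = 17, k = 6, so n − k + 1 = 12.
Given d = 15, check d ≤ 12: NO.
Slack = (n − k + 1) − d = -3.
The slack is negative: d = 15 exceeds n − k + 1 = 12 by 3, so the Singleton bound is violated and no linear [17, 6, 15]_8 code can exist. In particular it is not MDS (MDS requires d = n − k + 1 exactly).
Description: the claimed parameters are [17, 6, 15]_8; such a code would be impossible (violates the Singleton bound).


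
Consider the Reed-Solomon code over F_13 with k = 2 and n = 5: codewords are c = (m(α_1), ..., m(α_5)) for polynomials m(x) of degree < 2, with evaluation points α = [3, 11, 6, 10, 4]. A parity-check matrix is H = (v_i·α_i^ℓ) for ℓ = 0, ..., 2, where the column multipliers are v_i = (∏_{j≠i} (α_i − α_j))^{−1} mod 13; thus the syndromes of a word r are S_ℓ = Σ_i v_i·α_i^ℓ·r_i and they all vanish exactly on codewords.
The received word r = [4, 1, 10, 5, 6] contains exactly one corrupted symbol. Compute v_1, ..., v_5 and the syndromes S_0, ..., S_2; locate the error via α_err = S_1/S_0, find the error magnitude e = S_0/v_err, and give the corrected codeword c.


S = (1, 11, 4), error at position 2, error magnitude e = 7, c = [4, 7, 10, 5, 6].

Step 1: column multipliers v_i = (∏_{j≠i}(α_i − α_j))^{−1} mod 13.
  i = 1 (α = 3): (3−11)(3−6)(3−10)(3−4) = (−8)·(−3)·(−7)·(−1) = 168 ≡ 12, so v_1 = 12^{−1} = 12 (mod 13).
  i = 2 (α = 11): (11−3)(11−6)(11−10)(11−4) = 8·5·1·7 = 280 ≡ 7, so v_2 = 7^{−1} = 2 (mod 13).
  i = 3 (α = 6): (6−3)(6−11)(6−10)(6−4) = 3·(−5)·(−4)·2 = 120 ≡ 3, so v_3 = 3^{−1} = 9 (mod 13).
  i = 4 (α = 10): (10−3)(10−11)(10−6)(10−4) = 7·(−1)·4·6 = −168 ≡ 1, so v_4 = 1^{−1} = 1 (mod 13).
  i = 5 (α = 4): (4−3)(4−11)(4−6)(4−10) = 1·(−7)·(−2)·(−6) = −84 ≡ 7, so v_5 = 7^{−1} = 2 (mod 13).
  v = [12, 2, 9, 1, 2].
Step 2: syndromes of r = [4, 1, 10, 5, 6] (all sums mod 13).
  S_0 = Σ v_i r_i = 12·4 + 2·1 + 9·10 + 1·5 + 2·6 = 157 ≡ 1.
  S_1 = Σ v_i α_i r_i = 12·3·4 + 2·11·1 + 9·6·10 + 1·10·5 + 2·4·6 = 804 ≡ 11.
  α_i^2 mod 13 = [9, 4, 10, 9, 3].
  S_2 = Σ v_i α_i^2 r_i = 12·9·4 + 2·4·1 + 9·10·10 + 1·9·5 + 2·3·6 = 1421 ≡ 4.
  S = (1, 11, 4) ≠ 0, so r is not a codeword (an error is present).
Step 3: locate the error. For a single error e at position i, S_ℓ = v_i·e·α_i^ℓ, so α_err = S_1/S_0.
  S_0^{−1} = 1^{−1} = 1 (mod 13), so α_err = 11·1 = 11 ≡ 11 = α_2. Error position i = 2.
  Consistency check: S_2/S_1 = 4·6 = 24 ≡ 11 = α_err ✓ (single-error assumption holds).
Step 4: error magnitude e = S_0/v_2 = S_0·∏_{j≠2}(α_2 − α_j) = 1·7 = 7 ≡ 7 (mod 13).
Step 5: correct position 2: c_2 = r_2 − e = 1 − 7 ≡ 7 (mod 13). Hence c = [4, 7, 10, 5, 6].
  Check: interpolating c through the α_i gives m(x) = 11 + 2·x (degree < 2) with m(α_i) = c_i for every i, so c is indeed a codeword.


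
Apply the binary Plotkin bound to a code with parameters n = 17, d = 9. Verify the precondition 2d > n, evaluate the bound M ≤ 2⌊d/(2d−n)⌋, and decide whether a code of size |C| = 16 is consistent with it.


Plotkin bound M ≤ 18; given |C| = 16 ≤ bound (satisfied).

Check applicability: 2d = 18, n = 17.
2d − n = 1 > 0, so Plotkin applies.
Compute d/(2d−n) = 9/1 ≈ 9.0000.
⌊d/(2d−n)⌋ = 9.
Plotkin bound: M ≤ 2·9 = 18.
Given |C| = 16, check: satisfied.
This |C| is below the Plotkin bound.


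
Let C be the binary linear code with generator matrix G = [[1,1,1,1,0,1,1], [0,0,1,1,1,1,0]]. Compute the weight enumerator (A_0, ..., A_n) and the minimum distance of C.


Weight distribution: A_0 = 1, A_4 = 2, A_6 = 1. Minimum distance d = 4.

Enumerate all 2^2 = 4 messages m ∈ F_2^2.
For each, compute codeword c = mG in F_2^7, then tally its weight.
  m = 00 → c = 0000000, weight = 0.
  m = 10 → c = 1111011, weight = 6.
  m = 01 → c = 0011110, weight = 4.
  m = 11 → c = 1100101, weight = 4.
Tally weights:
  weight 0: 1 codewords.
  weight 4: 2 codewords.
  weight 6: 1 codewords.
Minimum distance d = smallest w > 0 with A_w > 0 = 4.
Sanity: Σ A_w = 4 = 2^2 = 4 ✓.


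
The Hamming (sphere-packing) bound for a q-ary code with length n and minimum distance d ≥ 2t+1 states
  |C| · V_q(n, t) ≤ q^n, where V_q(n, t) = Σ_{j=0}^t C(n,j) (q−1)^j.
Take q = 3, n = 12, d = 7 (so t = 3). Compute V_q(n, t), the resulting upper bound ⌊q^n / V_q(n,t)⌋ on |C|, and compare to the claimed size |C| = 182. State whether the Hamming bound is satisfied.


V_q(n, t) = 2049, q^n = 531441, Hamming bound = 259, |C| = 182 ≤ bound (satisfied).

Step 1: Compute V_q(n, t) = Σ_{j=0}^3 C(n, j) (q−1)^j.
  j = 0: C(12,0)·(2)^0 = 1·1 = 1.
  j = 1: C(12,1)·(2)^1 = 12·2 = 24.
  j = 2: C(12,2)·(2)^2 = 66·4 = 264.
  j = 3: C(12,3)·(2)^3 = 220·8 = 1760.
  V_q(n, t) = 1 + 24 + 264 + 1760 = 2049.
Step 2: q^n = 3^12 = 531441.
Step 3: Hamming bound ⌊q^n / V_q(n,t)⌋ = ⌊531441/2049⌋ = 259.
Step 4: Compare |C| = 182 to 259: satisfied.
The claimed |C| lies below the Hamming bound.


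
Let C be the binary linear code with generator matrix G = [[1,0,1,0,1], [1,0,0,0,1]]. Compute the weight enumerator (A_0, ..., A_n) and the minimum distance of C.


Weight distribution: A_0 = 1, A_1 = 1, A_2 = 1, A_3 = 1. Minimum distance d = 1.

Enumerate all 2^2 = 4 messages m ∈ F_2^2.
For each, compute codeword c = mG in F_2^5, then tally its weight.
  m = 00 → c = 00000, weight = 0.
  m = 10 → c = 10101, weight = 3.
  m = 01 → c = 10001, weight = 2.
  m = 11 → c = 00100, weight = 1.
Tally weights:
  weight 0: 1 codewords.
  weight 1: 1 codewords.
  weight 2: 1 codewords.
  weight 3: 1 codewords.
Minimum distance d = smallest w > 0 with A_w > 0 = 1.
Sanity: Σ A_w = 4 = 2^2 = 4 ✓.


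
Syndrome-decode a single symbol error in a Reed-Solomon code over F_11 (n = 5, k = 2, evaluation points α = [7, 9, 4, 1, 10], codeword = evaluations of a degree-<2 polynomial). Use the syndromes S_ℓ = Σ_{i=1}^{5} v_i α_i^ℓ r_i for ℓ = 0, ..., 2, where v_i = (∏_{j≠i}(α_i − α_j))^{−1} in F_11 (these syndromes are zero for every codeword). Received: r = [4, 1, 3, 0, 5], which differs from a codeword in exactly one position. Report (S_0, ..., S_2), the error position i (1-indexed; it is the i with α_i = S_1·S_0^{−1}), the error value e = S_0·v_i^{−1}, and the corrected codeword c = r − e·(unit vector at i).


S = (1, 1, 1), error at position 4, error magnitude e = 9, c = [4, 1, 3, 2, 5].

Step 1: column multipliers v_i = (∏_{j≠i}(α_i − α_j))^{−1} mod 11.
  i = 1 (α = 7): (7−9)(7−4)(7−1)(7−10) = (−2)·3·6·(−3) = 108 ≡ 9, so v_1 = 9^{−1} = 5 (mod 11).
  i = 2 (α = 9): (9−7)(9−4)(9−1)(9−10) = 2·5·8·(−1) = −80 ≡ 8, so v_2 = 8^{−1} = 7 (mod 11).
  i = 3 (α = 4): (4−7)(4−9)(4−1)(4−10) = (−3)·(−5)·3·(−6) = −270 ≡ 5, so v_3 = 5^{−1} = 9 (mod 11).
  i = 4 (α = 1): (1−7)(1−9)(1−4)(1−10) = (−6)·(−8)·(−3)·(−9) = 1296 ≡ 9, so v_4 = 9^{−1} = 5 (mod 11).
  i = 5 (α = 10): (10−7)(10−9)(10−4)(10−1) = 3·1·6·9 = 162 ≡ 8, so v_5 = 8^{−1} = 7 (mod 11).
  v = [5, 7, 9, 5, 7].
Step 2: syndromes of r = [4, 1, 3, 0, 5] (all sums mod 11).
  S_0 = Σ v_i r_i = 5·4 + 7·1 + 9·3 + 5·0 + 7·5 = 89 ≡ 1.
  S_1 = Σ v_i α_i r_i = 5·7·4 + 7·9·1 + 9·4·3 + 5·1·0 + 7·10·5 = 661 ≡ 1.
  α_i^2 mod 11 = [5, 4, 5, 1, 1].
  S_2 = Σ v_i α_i^2 r_i = 5·5·4 + 7·4·1 + 9·5·3 + 5·1·0 + 7·1·5 = 298 ≡ 1.
  S = (1, 1, 1) ≠ 0, so r is not a codeword (an error is present).
Step 3: locate the error. For a single error e at position i, S_ℓ = v_i·e·α_i^ℓ, so α_err = S_1/S_0.
  S_0^{−1} = 1^{−1} = 1 (mod 11), so α_err = 1·1 = 1 ≡ 1 = α_4. Error position i = 4.
  Consistency check: S_2/S_1 = 1·1 = 1 ≡ 1 = α_err ✓ (single-error assumption holds).
Step 4: error magnitude e = S_0/v_4 = S_0·∏_{j≠4}(α_4 − α_j) = 1·9 = 9 ≡ 9 (mod 11).
Step 5: correct position 4: c_4 = r_4 − e = 0 − 9 ≡ 2 (mod 11). Hence c = [4, 1, 3, 2, 5].
  Check: interpolating c through the α_i gives m(x) = 9 + 4·x (degree < 2) with m(α_i) = c_i for every i, so c is indeed a codeword.


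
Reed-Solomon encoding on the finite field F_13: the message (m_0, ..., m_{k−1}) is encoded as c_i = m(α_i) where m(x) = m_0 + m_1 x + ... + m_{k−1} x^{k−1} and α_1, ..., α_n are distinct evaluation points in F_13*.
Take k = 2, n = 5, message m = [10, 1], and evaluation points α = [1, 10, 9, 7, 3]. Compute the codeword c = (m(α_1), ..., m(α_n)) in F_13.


c = [11, 7, 6, 4, 0]

Message polynomial: m(x) = 10 + 1·x (mod 13).
For each evaluation point α_i, compute m(α_i) mod 13:
  α_1 = 1: Horner steps 1 → 11, so m(1) = 11.
  α_2 = 10: Horner steps 1 → 7, so m(10) = 7.
  α_3 = 9: Horner steps 1 → 6, so m(9) = 6.
  α_4 = 7: Horner steps 1 → 4, so m(7) = 4.
  α_5 = 3: Horner steps 1 → 0, so m(3) = 0.
Codeword c = [11, 7, 6, 4, 0] ∈ F_13^5.


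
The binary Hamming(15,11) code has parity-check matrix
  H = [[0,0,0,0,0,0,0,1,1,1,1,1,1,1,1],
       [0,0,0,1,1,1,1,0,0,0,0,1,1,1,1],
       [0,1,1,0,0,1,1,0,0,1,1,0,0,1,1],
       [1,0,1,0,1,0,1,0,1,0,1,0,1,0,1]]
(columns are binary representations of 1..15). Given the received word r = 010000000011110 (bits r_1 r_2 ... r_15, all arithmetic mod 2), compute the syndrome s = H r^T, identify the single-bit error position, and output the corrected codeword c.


s = (0, 1, 1, 0)^T, error position = 6, corrected codeword c = 010001000011110

Compute s = H r^T mod 2 one row at a time:
  s_1 = 0 + 0 + 0 + 1 + 1 + 1 + 1 + 0 = 4 ≡ 0 (mod 2).
  s_2 = 0 + 0 + 0 + 0 + 1 + 1 + 1 + 0 = 3 ≡ 1 (mod 2).
  s_3 = 1 + 0 + 0 + 0 + 0 + 1 + 1 + 0 = 3 ≡ 1 (mod 2).
  s_4 = 0 + 0 + 0 + 0 + 0 + 1 + 1 + 0 = 2 ≡ 0 (mod 2).
s = (0, 1, 1, 0)^T — this equals column 6 of H (binary 0110), so error is at position 6.
Correct: flip bit 6 of r = 010000000011110 to get c = 010001000011110.


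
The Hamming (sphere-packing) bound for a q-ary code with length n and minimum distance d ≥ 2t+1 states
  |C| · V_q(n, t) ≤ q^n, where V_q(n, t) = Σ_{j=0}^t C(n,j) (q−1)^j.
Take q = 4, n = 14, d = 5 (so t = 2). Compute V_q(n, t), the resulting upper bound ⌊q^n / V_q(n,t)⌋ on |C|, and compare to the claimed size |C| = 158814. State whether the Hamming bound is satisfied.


V_q(n, t) = 862, q^n = 268435456, Hamming bound = 311410, |C| = 158814 ≤ bound (satisfied).

Step 1: Compute V_q(n, t) = Σ_{j=0}^2 C(n, j) (q−1)^j.
  j = 0: C(14,0)·(3)^0 = 1·1 = 1.
  j = 1: C(14,1)·(3)^1 = 14·3 = 42.
  j = 2: C(14,2)·(3)^2 = 91·9 = 819.
  V_q(n, t) = 1 + 42 + 819 = 862.
Step 2: q^n = 4^14 = 268435456.
Step 3: Hamming bound ⌊q^n / V_q(n,t)⌋ = ⌊268435456/862⌋ = 311410.
Step 4: Compare |C| = 158814 to 311410: satisfied.
The claimed |C| lies below the Hamming bound.


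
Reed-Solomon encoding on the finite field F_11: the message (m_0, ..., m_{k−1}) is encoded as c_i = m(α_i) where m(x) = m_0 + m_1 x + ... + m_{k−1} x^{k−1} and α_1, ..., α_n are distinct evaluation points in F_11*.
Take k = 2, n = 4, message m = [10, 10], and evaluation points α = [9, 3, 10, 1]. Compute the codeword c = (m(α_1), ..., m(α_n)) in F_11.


c = [1, 7, 0, 9]

Message polynomial: m(x) = 10 + 10·x (mod 11).
For each evaluation point α_i, compute m(α_i) mod 11:
  α_1 = 9: Horner steps 10 → 1, so m(9) = 1.
  α_2 = 3: Horner steps 10 → 7, so m(3) = 7.
  α_3 = 10: Horner steps 10 → 0, so m(10) = 0.
  α_4 = 1: Horner steps 10 → 9, so m(1) = 9.
Codeword c = [1, 7, 0, 9] ∈ F_11^4.


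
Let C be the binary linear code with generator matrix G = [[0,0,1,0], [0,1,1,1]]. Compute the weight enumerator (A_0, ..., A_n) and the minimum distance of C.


Weight distribution: A_0 = 1, A_1 = 1, A_2 = 1, A_3 = 1. Minimum distance d = 1.

Enumerate all 2^2 = 4 messages m ∈ F_2^2.
For each, compute codeword c = mG in F_2^4, then tally its weight.
  m = 00 → c = 0000, weight = 0.
  m = 10 → c = 0010, weight = 1.
  m = 01 → c = 0111, weight = 3.
  m = 11 → c = 0101, weight = 2.
Tally weights:
  weight 0: 1 codewords.
  weight 1: 1 codewords.
  weight 2: 1 codewords.
  weight 3: 1 codewords.
Minimum distance d = smallest w > 0 with A_w > 0 = 1.
Sanity: Σ A_w = 4 = 2^2 = 4 ✓.


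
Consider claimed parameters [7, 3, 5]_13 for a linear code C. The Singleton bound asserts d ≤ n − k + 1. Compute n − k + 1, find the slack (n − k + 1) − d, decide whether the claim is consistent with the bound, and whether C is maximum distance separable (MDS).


Singleton RHS = n − k + 1 = 5, slack = 0, bound satisfied, MDS.

Singleton bound: d ≤ n − k + 1.
Here n = 7, k = 3, so n − k + 1 = 5.
Given d = 5, check d ≤ 5: YES.
Slack = (n − k + 1) − d = 0.
The code is MDS (slack = 0).
Description: the claimed parameters are [7, 3, 5]_13; such a code would be MDS (meets Singleton bound).


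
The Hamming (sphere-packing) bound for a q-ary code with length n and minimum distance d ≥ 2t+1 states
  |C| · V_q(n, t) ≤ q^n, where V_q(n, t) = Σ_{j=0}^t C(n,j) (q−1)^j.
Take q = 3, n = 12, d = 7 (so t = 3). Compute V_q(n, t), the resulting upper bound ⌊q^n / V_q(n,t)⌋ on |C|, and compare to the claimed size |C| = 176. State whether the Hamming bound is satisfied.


V_q(n, t) = 2049, q^n = 531441, Hamming bound = 259, |C| = 176 ≤ bound (satisfied).

Step 1: Compute V_q(n, t) = Σ_{j=0}^3 C(n, j) (q−1)^j.
  j = 0: C(12,0)·(2)^0 = 1·1 = 1.
  j = 1: C(12,1)·(2)^1 = 12·2 = 24.
  j = 2: C(12,2)·(2)^2 = 66·4 = 264.
  j = 3: C(12,3)·(2)^3 = 220·8 = 1760.
  V_q(n, t) = 1 + 24 + 264 + 1760 = 2049.
Step 2: q^n = 3^12 = 531441.
Step 3: Hamming bound ⌊q^n / V_q(n,t)⌋ = ⌊531441/2049⌋ = 259.
Step 4: Compare |C| = 176 to 259: satisfied.
The claimed |C| lies below the Hamming bound.


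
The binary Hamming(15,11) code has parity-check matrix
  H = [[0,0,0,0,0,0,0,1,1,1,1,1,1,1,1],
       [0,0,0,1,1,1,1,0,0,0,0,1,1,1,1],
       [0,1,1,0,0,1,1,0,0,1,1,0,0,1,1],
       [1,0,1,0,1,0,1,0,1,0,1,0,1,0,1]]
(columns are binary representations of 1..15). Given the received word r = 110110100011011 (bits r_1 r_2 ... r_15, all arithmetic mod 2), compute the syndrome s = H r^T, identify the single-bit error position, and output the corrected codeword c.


s = (0, 0, 1, 1)^T, error position = 3, corrected codeword c = 111110100011011

Compute s = H r^T mod 2 one row at a time:
  s_1 = 0 + 0 + 0 + 1 + 1 + 0 + 1 + 1 = 4 ≡ 0 (mod 2).
  s_2 = 1 + 1 + 0 + 1 + 1 + 0 + 1 + 1 = 6 ≡ 0 (mod 2).
  s_3 = 1 + 0 + 0 + 1 + 0 + 1 + 1 + 1 = 5 ≡ 1 (mod 2).
  s_4 = 1 + 0 + 1 + 1 + 0 + 1 + 0 + 1 = 5 ≡ 1 (mod 2).
s = (0, 0, 1, 1)^T — this equals column 3 of H (binary 0011), so error is at position 3.
Correct: flip bit 3 of r = 110110100011011 to get c = 111110100011011.


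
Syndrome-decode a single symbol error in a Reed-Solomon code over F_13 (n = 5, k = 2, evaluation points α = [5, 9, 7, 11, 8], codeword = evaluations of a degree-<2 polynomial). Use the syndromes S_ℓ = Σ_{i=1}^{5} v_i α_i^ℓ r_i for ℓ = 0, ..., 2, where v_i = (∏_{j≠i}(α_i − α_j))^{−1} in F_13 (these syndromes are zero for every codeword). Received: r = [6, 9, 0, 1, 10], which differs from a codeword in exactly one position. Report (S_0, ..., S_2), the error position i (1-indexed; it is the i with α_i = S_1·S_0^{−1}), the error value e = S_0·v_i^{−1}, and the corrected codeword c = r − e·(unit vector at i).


S = (8, 7, 11), error at position 2, error magnitude e = 2, c = [6, 7, 0, 1, 10].

Step 1: column multipliers v_i = (∏_{j≠i}(α_i − α_j))^{−1} mod 13.
  i = 1 (α = 5): (5−9)(5−7)(5−11)(5−8) = (−4)·(−2)·(−6)·(−3) = 144 ≡ 1, so v_1 = 1^{−1} = 1 (mod 13).
  i = 2 (α = 9): (9−5)(9−7)(9−11)(9−8) = 4·2·(−2)·1 = −16 ≡ 10, so v_2 = 10^{−1} = 4 (mod 13).
  i = 3 (α = 7): (7−5)(7−9)(7−11)(7−8) = 2·(−2)·(−4)·(−1) = −16 ≡ 10, so v_3 = 10^{−1} = 4 (mod 13).
  i = 4 (α = 11): (11−5)(11−9)(11−7)(11−8) = 6·2·4·3 = 144 ≡ 1, so v_4 = 1^{−1} = 1 (mod 13).
  i = 5 (α = 8): (8−5)(8−9)(8−7)(8−11) = 3·(−1)·1·(−3) = 9 ≡ 9, so v_5 = 9^{−1} = 3 (mod 13).
  v = [1, 4, 4, 1, 3].
Step 2: syndromes of r = [6, 9, 0, 1, 10] (all sums mod 13).
  S_0 = Σ v_i r_i = 1·6 + 4·9 + 4·0 + 1·1 + 3·10 = 73 ≡ 8.
  S_1 = Σ v_i α_i r_i = 1·5·6 + 4·9·9 + 4·7·0 + 1·11·1 + 3·8·10 = 605 ≡ 7.
  α_i^2 mod 13 = [12, 3, 10, 4, 12].
  S_2 = Σ v_i α_i^2 r_i = 1·12·6 + 4·3·9 + 4·10·0 + 1·4·1 + 3·12·10 = 544 ≡ 11.
  S = (8, 7, 11) ≠ 0, so r is not a codeword (an error is present).
Step 3: locate the error. For a single error e at position i, S_ℓ = v_i·e·α_i^ℓ, so α_err = S_1/S_0.
  S_0^{−1} = 8^{−1} = 5 (mod 13), so α_err = 7·5 = 35 ≡ 9 = α_2. Error position i = 2.
  Consistency check: S_2/S_1 = 11·2 = 22 ≡ 9 = α_err ✓ (single-error assumption holds).
Step 4: error magnitude e = S_0/v_2 = S_0·∏_{j≠2}(α_2 − α_j) = 8·10 = 80 ≡ 2 (mod 13).
Step 5: correct position 2: c_2 = r_2 − e = 9 − 2 ≡ 7 (mod 13). Hence c = [6, 7, 0, 1, 10].
  Check: interpolating c through the α_i gives m(x) = 8 + 10·x (degree < 2) with m(α_i) = c_i for every i, so c is indeed a codeword.


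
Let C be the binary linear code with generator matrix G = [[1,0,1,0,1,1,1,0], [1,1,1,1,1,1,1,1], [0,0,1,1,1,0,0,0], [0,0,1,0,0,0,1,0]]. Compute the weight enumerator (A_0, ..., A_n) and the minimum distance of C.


Weight distribution: A_0 = 1, A_2 = 1, A_3 = 4, A_4 = 4, A_5 = 4, A_6 = 1, A_8 = 1. Minimum distance d = 2.

Enumerate all 2^4 = 16 messages m ∈ F_2^4.
For each, compute codeword c = mG in F_2^8, then tally its weight.
  m = 0000 → c = 00000000, weight = 0.
  m = 1000 → c = 10101110, weight = 5.
  m = 0100 → c = 11111111, weight = 8.
  m = 1100 → c = 01010001, weight = 3.
  m = 0010 → c = 00111000, weight = 3.
  m = 1010 → c = 10010110, weight = 4.
  m = 0110 → c = 11000111, weight = 5.
  m = 1110 → c = 01101001, weight = 4.
  m = 0001 → c = 00100010, weight = 2.
  m = 1001 → c = 10001100, weight = 3.
  m = 0101 → c = 11011101, weight = 6.
  m = 1101 → c = 01110011, weight = 5.
  m = 0011 → c = 00011010, weight = 3.
  m = 1011 → c = 10110100, weight = 4.
  m = 0111 → c = 11100101, weight = 5.
  m = 1111 → c = 01001011, weight = 4.
Tally weights:
  weight 0: 1 codewords.
  weight 2: 1 codewords.
  weight 3: 4 codewords.
  weight 4: 4 codewords.
  weight 5: 4 codewords.
  weight 6: 1 codewords.
  weight 8: 1 codewords.
Minimum distance d = smallest w > 0 with A_w > 0 = 2.
Sanity: Σ A_w = 16 = 2^4 = 16 ✓.


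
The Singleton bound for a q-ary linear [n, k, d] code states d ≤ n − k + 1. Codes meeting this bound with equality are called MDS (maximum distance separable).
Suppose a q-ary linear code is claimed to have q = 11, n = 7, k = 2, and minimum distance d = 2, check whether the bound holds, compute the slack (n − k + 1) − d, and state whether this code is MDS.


Singleton RHS = n − k + 1 = 6, slack = 4, bound satisfied, not MDS.

Singleton bound: d ≤ n − k + 1.
Here n = 7, k = 2, so n − k + 1 = 6.
Given d = 2, check d ≤ 6: YES.
Slack = (n − k + 1) − d = 4.
The code is NOT MDS (slack = 4 > 0).
Description: the claimed parameters are [7, 2, 2]_11; such a code would be non-MDS.


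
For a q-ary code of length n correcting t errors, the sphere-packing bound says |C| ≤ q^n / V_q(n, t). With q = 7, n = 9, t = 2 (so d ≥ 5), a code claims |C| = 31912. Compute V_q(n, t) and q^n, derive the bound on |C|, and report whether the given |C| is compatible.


V_q(n, t) = 1351, q^n = 40353607, Hamming bound = 29869, |C| = 31912 > bound (violated).

Step 1: Compute V_q(n, t) = Σ_{j=0}^2 C(n, j) (q−1)^j.
  j = 0: C(9,0)·(6)^0 = 1·1 = 1.
  j = 1: C(9,1)·(6)^1 = 9·6 = 54.
  j = 2: C(9,2)·(6)^2 = 36·36 = 1296.
  V_q(n, t) = 1 + 54 + 1296 = 1351.
Step 2: q^n = 7^9 = 40353607.
Step 3: Hamming bound ⌊q^n / V_q(n,t)⌋ = ⌊40353607/1351⌋ = 29869.
Step 4: Compare |C| = 31912 to 29869: violated.
The claimed |C| lies above the Hamming bound, so no 7-ary code of length 9 with d ≥ 5 can have 31912 codewords.


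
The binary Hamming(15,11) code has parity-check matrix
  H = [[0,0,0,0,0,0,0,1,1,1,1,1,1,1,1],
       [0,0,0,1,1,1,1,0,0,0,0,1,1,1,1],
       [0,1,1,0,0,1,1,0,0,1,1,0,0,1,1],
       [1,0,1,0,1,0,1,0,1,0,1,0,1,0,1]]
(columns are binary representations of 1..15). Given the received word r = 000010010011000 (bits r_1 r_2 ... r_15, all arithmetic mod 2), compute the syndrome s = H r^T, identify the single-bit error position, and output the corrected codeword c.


s = (1, 0, 1, 0)^T, error position = 10, corrected codeword c = 000010010111000

Compute s = H r^T mod 2 one row at a time:
  s_1 = 1 + 0 + 0 + 1 + 1 + 0 + 0 + 0 = 3 ≡ 1 (mod 2).
  s_2 = 0 + 1 + 0 + 0 + 1 + 0 + 0 + 0 = 2 ≡ 0 (mod 2).
  s_3 = 0 + 0 + 0 + 0 + 0 + 1 + 0 + 0 = 1 ≡ 1 (mod 2).
  s_4 = 0 + 0 + 1 + 0 + 0 + 1 + 0 + 0 = 2 ≡ 0 (mod 2).
s = (1, 0, 1, 0)^T — this equals column 10 of H (binary 1010), so error is at position 10.
Correct: flip bit 10 of r = 000010010011000 to get c = 000010010111000.


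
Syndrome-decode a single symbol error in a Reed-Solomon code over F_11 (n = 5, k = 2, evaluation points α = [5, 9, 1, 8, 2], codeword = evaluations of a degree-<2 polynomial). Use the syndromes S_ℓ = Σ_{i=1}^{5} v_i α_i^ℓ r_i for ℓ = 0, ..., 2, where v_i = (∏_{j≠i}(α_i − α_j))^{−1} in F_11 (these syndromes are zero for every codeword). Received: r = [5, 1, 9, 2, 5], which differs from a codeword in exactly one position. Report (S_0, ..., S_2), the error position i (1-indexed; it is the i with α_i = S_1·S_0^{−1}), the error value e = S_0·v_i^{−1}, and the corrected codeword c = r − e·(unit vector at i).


S = (5, 10, 9), error at position 5, error magnitude e = 8, c = [5, 1, 9, 2, 8].

Step 1: column multipliers v_i = (∏_{j≠i}(α_i − α_j))^{−1} mod 11.
  i = 1 (α = 5): (5−9)(5−1)(5−8)(5−2) = (−4)·4·(−3)·3 = 144 ≡ 1, so v_1 = 1^{−1} = 1 (mod 11).
  i = 2 (α = 9): (9−5)(9−1)(9−8)(9−2) = 4·8·1·7 = 224 ≡ 4, so v_2 = 4^{−1} = 3 (mod 11).
  i = 3 (α = 1): (1−5)(1−9)(1−8)(1−2) = (−4)·(−8)·(−7)·(−1) = 224 ≡ 4, so v_3 = 4^{−1} = 3 (mod 11).
  i = 4 (α = 8): (8−5)(8−9)(8−1)(8−2) = 3·(−1)·7·6 = −126 ≡ 6, so v_4 = 6^{−1} = 2 (mod 11).
  i = 5 (α = 2): (2−5)(2−9)(2−1)(2−8) = (−3)·(−7)·1·(−6) = −126 ≡ 6, so v_5 = 6^{−1} = 2 (mod 11).
  v = [1, 3, 3, 2, 2].
Step 2: syndromes of r = [5, 1, 9, 2, 5] (all sums mod 11).
  S_0 = Σ v_i r_i = 1·5 + 3·1 + 3·9 + 2·2 + 2·5 = 49 ≡ 5.
  S_1 = Σ v_i α_i r_i = 1·5·5 + 3·9·1 + 3·1·9 + 2·8·2 + 2·2·5 = 131 ≡ 10.
  α_i^2 mod 11 = [3, 4, 1, 9, 4].
  S_2 = Σ v_i α_i^2 r_i = 1·3·5 + 3·4·1 + 3·1·9 + 2·9·2 + 2·4·5 = 130 ≡ 9.
  S = (5, 10, 9) ≠ 0, so r is not a codeword (an error is present).
Step 3: locate the error. For a single error e at position i, S_ℓ = v_i·e·α_i^ℓ, so α_err = S_1/S_0.
  S_0^{−1} = 5^{−1} = 9 (mod 11), so α_err = 10·9 = 90 ≡ 2 = α_5. Error position i = 5.
  Consistency check: S_2/S_1 = 9·10 = 90 ≡ 2 = α_err ✓ (single-error assumption holds).
Step 4: error magnitude e = S_0/v_5 = S_0·∏_{j≠5}(α_5 − α_j) = 5·6 = 30 ≡ 8 (mod 11).
Step 5: correct position 5: c_5 = r_5 − e = 5 − 8 ≡ 8 (mod 11). Hence c = [5, 1, 9, 2, 8].
  Check: interpolating c through the α_i gives m(x) = 10 + 10·x (degree < 2) with m(α_i) = c_i for every i, so c is indeed a codeword.


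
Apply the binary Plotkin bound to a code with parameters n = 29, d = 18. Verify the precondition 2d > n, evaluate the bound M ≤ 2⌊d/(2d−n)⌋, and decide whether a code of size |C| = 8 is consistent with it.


Plotkin bound M ≤ 4; given |C| = 8 > bound (violated).

Check applicability: 2d = 36, n = 29.
2d − n = 7 > 0, so Plotkin applies.
Compute d/(2d−n) = 18/7 ≈ 2.5714.
⌊d/(2d−n)⌋ = 2.
Plotkin bound: M ≤ 2·2 = 4.
Given |C| = 8, check: VIOLATED.
This |C| is above the Plotkin bound, so no binary code with n = 29, d = 18 and 8 codewords exists.


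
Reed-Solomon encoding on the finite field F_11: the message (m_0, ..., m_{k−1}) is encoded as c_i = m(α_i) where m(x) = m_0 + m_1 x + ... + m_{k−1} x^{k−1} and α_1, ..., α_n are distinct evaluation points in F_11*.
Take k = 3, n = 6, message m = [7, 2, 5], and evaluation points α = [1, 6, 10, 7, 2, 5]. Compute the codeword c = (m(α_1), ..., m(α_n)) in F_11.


c = [3, 1, 10, 2, 9, 10]

Message polynomial: m(x) = 7 + 2·x + 5·x^2 (mod 11).
For each evaluation point α_i, compute m(α_i) mod 11:
  α_1 = 1: Horner steps 5 → 7 → 3, so m(1) = 3.
  α_2 = 6: Horner steps 5 → 10 → 1, so m(6) = 1.
  α_3 = 10: Horner steps 5 → 8 → 10, so m(10) = 10.
  α_4 = 7: Horner steps 5 → 4 → 2, so m(7) = 2.
  α_5 = 2: Horner steps 5 → 1 → 9, so m(2) = 9.
  α_6 = 5: Horner steps 5 → 5 → 10, so m(5) = 10.
Codeword c = [3, 1, 10, 2, 9, 10] ∈ F_11^6.


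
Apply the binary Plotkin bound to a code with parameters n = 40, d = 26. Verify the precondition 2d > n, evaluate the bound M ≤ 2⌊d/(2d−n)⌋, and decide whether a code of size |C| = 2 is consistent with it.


Plotkin bound M ≤ 4; given |C| = 2 ≤ bound (satisfied).

Check applicability: 2d = 52, n = 40.
2d − n = 12 > 0, so Plotkin applies.
Compute d/(2d−n) = 26/12 ≈ 2.1667.
⌊d/(2d−n)⌋ = 2.
Plotkin bound: M ≤ 2·2 = 4.
Given |C| = 2, check: satisfied.
This |C| is below the Plotkin bound.


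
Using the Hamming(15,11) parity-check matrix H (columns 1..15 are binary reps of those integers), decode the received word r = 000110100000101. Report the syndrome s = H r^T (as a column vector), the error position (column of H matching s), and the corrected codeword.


s = (0, 1, 0, 0)^T, error position = 4, corrected codeword c = 000010100000101

Compute s = H r^T mod 2 one row at a time:
  s_1 = 0 + 0 + 0 + 0 + 0 + 1 + 0 + 1 = 2 ≡ 0 (mod 2).
  s_2 = 1 + 1 + 0 + 1 + 0 + 1 + 0 + 1 = 5 ≡ 1 (mod 2).
  s_3 = 0 + 0 + 0 + 1 + 0 + 0 + 0 + 1 = 2 ≡ 0 (mod 2).
  s_4 = 0 + 0 + 1 + 1 + 0 + 0 + 1 + 1 = 4 ≡ 0 (mod 2).
s = (0, 1, 0, 0)^T — this equals column 4 of H (binary 0100), so error is at position 4.
Correct: flip bit 4 of r = 000110100000101 to get c = 000010100000101.


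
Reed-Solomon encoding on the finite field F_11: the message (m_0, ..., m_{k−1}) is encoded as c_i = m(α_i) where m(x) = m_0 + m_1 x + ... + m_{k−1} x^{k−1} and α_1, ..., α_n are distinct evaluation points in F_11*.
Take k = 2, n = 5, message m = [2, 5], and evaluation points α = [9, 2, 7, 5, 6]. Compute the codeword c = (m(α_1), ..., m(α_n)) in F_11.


c = [3, 1, 4, 5, 10]

Message polynomial: m(x) = 2 + 5·x (mod 11).
For each evaluation point α_i, compute m(α_i) mod 11:
  α_1 = 9: Horner steps 5 → 3, so m(9) = 3.
  α_2 = 2: Horner steps 5 → 1, so m(2) = 1.
  α_3 = 7: Horner steps 5 → 4, so m(7) = 4.
  α_4 = 5: Horner steps 5 → 5, so m(5) = 5.
  α_5 = 6: Horner steps 5 → 10, so m(6) = 10.
Codeword c = [3, 1, 4, 5, 10] ∈ F_11^5.


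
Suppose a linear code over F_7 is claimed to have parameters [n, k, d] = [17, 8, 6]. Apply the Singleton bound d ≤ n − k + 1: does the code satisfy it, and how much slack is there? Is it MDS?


Singleton RHS = n − k + 1 = 10, slack = 4, bound satisfied, not MDS.

Singleton bound: d ≤ n − k + 1.
Here n = 17, k = 8, so n − k + 1 = 10.
Given d = 6, check d ≤ 10: YES.
Slack = (n − k + 1) − d = 4.
The code is NOT MDS (slack = 4 > 0).
Description: the claimed parameters are [17, 8, 6]_7; such a code would be non-MDS.


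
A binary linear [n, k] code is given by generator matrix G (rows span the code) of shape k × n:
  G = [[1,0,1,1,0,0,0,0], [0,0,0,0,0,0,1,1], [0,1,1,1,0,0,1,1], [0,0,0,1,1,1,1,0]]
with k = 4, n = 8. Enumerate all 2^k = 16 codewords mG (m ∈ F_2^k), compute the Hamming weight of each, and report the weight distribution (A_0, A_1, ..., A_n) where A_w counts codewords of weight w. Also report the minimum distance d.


Weight distribution: A_0 = 1, A_2 = 2, A_3 = 2, A_4 = 3, A_5 = 6, A_6 = 2. Minimum distance d = 2.

Enumerate all 2^4 = 16 messages m ∈ F_2^4.
For each, compute codeword c = mG in F_2^8, then tally its weight.
  m = 0000 → c = 00000000, weight = 0.
  m = 1000 → c = 10110000, weight = 3.
  m = 0100 → c = 00000011, weight = 2.
  m = 1100 → c = 10110011, weight = 5.
  m = 0010 → c = 01110011, weight = 5.
  m = 1010 → c = 11000011, weight = 4.
  m = 0110 → c = 01110000, weight = 3.
  m = 1110 → c = 11000000, weight = 2.
  m = 0001 → c = 00011110, weight = 4.
  m = 1001 → c = 10101110, weight = 5.
  m = 0101 → c = 00011101, weight = 4.
  m = 1101 → c = 10101101, weight = 5.
  m = 0011 → c = 01101101, weight = 5.
  m = 1011 → c = 11011101, weight = 6.
  m = 0111 → c = 01101110, weight = 5.
  m = 1111 → c = 11011110, weight = 6.
Tally weights:
  weight 0: 1 codewords.
  weight 2: 2 codewords.
  weight 3: 2 codewords.
  weight 4: 3 codewords.
  weight 5: 6 codewords.
  weight 6: 2 codewords.
Minimum distance d = smallest w > 0 with A_w > 0 = 2.
Sanity: Σ A_w = 16 = 2^4 = 16 ✓.


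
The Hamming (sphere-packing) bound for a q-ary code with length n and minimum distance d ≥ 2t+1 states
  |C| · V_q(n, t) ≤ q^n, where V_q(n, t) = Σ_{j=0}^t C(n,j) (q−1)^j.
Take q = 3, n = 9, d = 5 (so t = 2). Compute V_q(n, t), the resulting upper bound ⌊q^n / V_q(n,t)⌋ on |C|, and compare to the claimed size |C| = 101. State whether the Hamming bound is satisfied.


V_q(n, t) = 163, q^n = 19683, Hamming bound = 120, |C| = 101 ≤ bound (satisfied).

Step 1: Compute V_q(n, t) = Σ_{j=0}^2 C(n, j) (q−1)^j.
  j = 0: C(9,0)·(2)^0 = 1·1 = 1.
  j = 1: C(9,1)·(2)^1 = 9·2 = 18.
  j = 2: C(9,2)·(2)^2 = 36·4 = 144.
  V_q(n, t) = 1 + 18 + 144 = 163.
Step 2: q^n = 3^9 = 19683.
Step 3: Hamming bound ⌊q^n / V_q(n,t)⌋ = ⌊19683/163⌋ = 120.
Step 4: Compare |C| = 101 to 120: satisfied.
The claimed |C| lies below the Hamming bound.
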